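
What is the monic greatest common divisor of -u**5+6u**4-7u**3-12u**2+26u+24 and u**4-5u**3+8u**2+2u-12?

By polynomial division,
  -u**5+6u**4-7u**3-12u**2+26u+24 = (-u+1)(u**4-5u**3+8u**2+2u-12) + (6u**3-18u**2+12u+36)
  u**4-5u**3+8u**2+2u-12 = ((1/6)u-1/3)(6u**3-18u**2+12u+36) + (0)
Last nonzero remainder: 6u**3-18u**2+12u+36. Dividing through by 6 gives the monic gcd u**3-3u**2+2u+6.

u**3-3u**2+2u+6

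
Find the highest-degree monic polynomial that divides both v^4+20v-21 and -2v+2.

v-1

Apply the Euclidean algorithm:
  v^4+20v-21 = (-(1/2)v^3-(1/2)v^2-(1/2)v-21/2)(-2v+2) + (0)
Last nonzero remainder: -2v+2. Dividing through by -2 gives the monic gcd v-1.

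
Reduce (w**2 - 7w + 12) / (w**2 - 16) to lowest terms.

(w - 3)/(w + 4)

Euclidean algorithm in ℚ[w]:
  w**2 - 7w + 12 = (w**2 - 16) + (-7w + 28)
  w**2 - 16 = (-(1/7)w - 4/7)(-7w + 28) + (0)
Last nonzero remainder: -7w + 28. Dividing through by -7 gives the monic gcd w - 4.
Cancel w - 4 from numerator and denominator to get the reduced form.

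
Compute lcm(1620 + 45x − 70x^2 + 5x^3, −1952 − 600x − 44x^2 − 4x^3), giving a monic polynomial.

39528 + 3366x − 1321x^2 + 33x^3 − 7x^4 + x^5

Euclidean algorithm in ℚ[x]:
  5x^3 − 70x^2 + 45x + 1620 = (−5/4)(−4x^3 − 44x^2 − 600x − 1952) + (−125x^2 − 705x − 820)
  −4x^3 − 44x^2 − 600x − 1952 = ((4/125)x + 536/3125)(−125x^2 − 705x − 820) + (−(283024/625)x − 1132096/625)
  −125x^2 − 705x − 820 = ((78125/283024)x + 128125/283024)(−(283024/625)x − 1132096/625) + (0)
Last nonzero remainder: −(283024/625)x − 1132096/625. Dividing through by −283024/625 gives the monic gcd x + 4.
Then lcm(f, g) = f·g / gcd(f, g); expanding and making the result monic gives the answer.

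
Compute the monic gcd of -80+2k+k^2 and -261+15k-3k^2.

1

By polynomial division,
  k^2+2k-80 = (-1/3)(-3k^2+15k-261) + (7k-167)
  -3k^2+15k-261 = (-(3/7)k-396/49)(7k-167) + (-78921/49)
  7k-167 = (-(343/78921)k+8183/78921)(-78921/49) + (0)
The last nonzero remainder is the constant -78921/49, so the polynomials are coprime and gcd = 1.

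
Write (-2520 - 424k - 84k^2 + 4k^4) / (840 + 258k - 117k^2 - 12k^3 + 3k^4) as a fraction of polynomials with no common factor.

(72 + 8k + 4k^2)/(-24 - 6k + 3k^2)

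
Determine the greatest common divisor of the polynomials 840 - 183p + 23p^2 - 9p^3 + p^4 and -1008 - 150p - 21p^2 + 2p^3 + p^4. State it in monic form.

Apply the Euclidean algorithm:
  p^4 - 9p^3 + 23p^2 - 183p + 840 = (p^4 + 2p^3 - 21p^2 - 150p - 1008) + (-11p^3 + 44p^2 - 33p + 1848)
  p^4 + 2p^3 - 21p^2 - 150p - 1008 = (-(1/11)p - 6/11)(-11p^3 + 44p^2 - 33p + 1848) + (0)
Last nonzero remainder: -11p^3 + 44p^2 - 33p + 1848. Dividing through by -11 gives the monic gcd p^3 - 4p^2 + 3p - 168.

-168 + 3p - 4p^2 + p^3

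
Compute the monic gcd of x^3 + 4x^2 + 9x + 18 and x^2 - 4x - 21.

Apply the Euclidean algorithm:
  x^3 + 4x^2 + 9x + 18 = (x + 8)(x^2 - 4x - 21) + (62x + 186)
  x^2 - 4x - 21 = ((1/62)x - 7/62)(62x + 186) + (0)
Last nonzero remainder: 62x + 186. Dividing through by 62 gives the monic gcd x + 3.

x + 3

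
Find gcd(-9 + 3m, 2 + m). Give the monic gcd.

1

Repeated division with remainder:
  3m - 9 = (3)(m + 2) + (-15)
  m + 2 = (-(1/15)m - 2/15)(-15) + (0)
The last nonzero remainder is the constant -15, so the polynomials are coprime and gcd = 1.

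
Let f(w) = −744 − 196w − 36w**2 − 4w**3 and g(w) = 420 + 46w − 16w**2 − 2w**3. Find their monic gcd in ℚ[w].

Repeated division with remainder:
  −4w**3 − 36w**2 − 196w − 744 = (2)(−2w**3 − 16w**2 + 46w + 420) + (−4w**2 − 288w − 1584)
  −2w**3 − 16w**2 + 46w + 420 = ((1/2)w − 32)(−4w**2 − 288w − 1584) + (−8378w − 50268)
  −4w**2 − 288w − 1584 = ((2/4189)w + 132/4189)(−8378w − 50268) + (0)
Last nonzero remainder: −8378w − 50268. Dividing through by −8378 gives the monic gcd w + 6.

6 + w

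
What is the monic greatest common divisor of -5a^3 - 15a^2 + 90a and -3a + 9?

a - 3

Apply the Euclidean algorithm:
  -5a^3 - 15a^2 + 90a = ((5/3)a^2 + 10a)(-3a + 9) + (0)
Last nonzero remainder: -3a + 9. Dividing through by -3 gives the monic gcd a - 3.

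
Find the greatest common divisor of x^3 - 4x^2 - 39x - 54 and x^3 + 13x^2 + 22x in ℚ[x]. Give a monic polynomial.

x + 2

Euclidean algorithm in ℚ[x]:
  x^3 - 4x^2 - 39x - 54 = (x^3 + 13x^2 + 22x) + (-17x^2 - 61x - 54)
  x^3 + 13x^2 + 22x = (-(1/17)x - 160/289)(-17x^2 - 61x - 54) + (-(4320/289)x - 8640/289)
  -17x^2 - 61x - 54 = ((4913/4320)x + 289/160)(-(4320/289)x - 8640/289) + (0)
Last nonzero remainder: -(4320/289)x - 8640/289. Dividing through by -4320/289 gives the monic gcd x + 2.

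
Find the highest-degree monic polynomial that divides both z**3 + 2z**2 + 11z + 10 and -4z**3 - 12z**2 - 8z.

z + 1

By polynomial division,
  z**3 + 2z**2 + 11z + 10 = (-1/4)(-4z**3 - 12z**2 - 8z) + (-z**2 + 9z + 10)
  -4z**3 - 12z**2 - 8z = (4z + 48)(-z**2 + 9z + 10) + (-480z - 480)
  -z**2 + 9z + 10 = ((1/480)z - 1/48)(-480z - 480) + (0)
Last nonzero remainder: -480z - 480. Dividing through by -480 gives the monic gcd z + 1.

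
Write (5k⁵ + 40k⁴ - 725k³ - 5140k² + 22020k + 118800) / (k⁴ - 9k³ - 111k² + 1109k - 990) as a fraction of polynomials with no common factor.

Apply the Euclidean algorithm:
  5k⁵ + 40k⁴ - 725k³ - 5140k² + 22020k + 118800 = (5k + 85)(k⁴ - 9k³ - 111k² + 1109k - 990) + (595k³ - 1250k² - 67295k + 202950)
  k⁴ - 9k³ - 111k² + 1109k - 990 = ((1/595)k - 821/70805)(595k³ - 1250k² - 67295k + 202950) + (-(175500/14161)k² - (175500/14161)k + 19305000/14161)
  595k³ - 1250k² - 67295k + 202950 = (-(1685159/35100)k + 580601/3900)(-(175500/14161)k² - (175500/14161)k + 19305000/14161) + (0)
Last nonzero remainder: -(175500/14161)k² - (175500/14161)k + 19305000/14161. Dividing through by -175500/14161 gives the monic gcd k² + k - 110.
Cancel k² + k - 110 from numerator and denominator to get the reduced form.

(5k³ + 35k² - 210k - 1080)/(k² - 10k + 9)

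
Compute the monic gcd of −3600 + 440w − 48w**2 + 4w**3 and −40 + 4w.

Repeated division with remainder:
  4w**3 − 48w**2 + 440w − 3600 = (w**2 − 2w + 90)(4w − 40) + (0)
Last nonzero remainder: 4w − 40. Dividing through by 4 gives the monic gcd w − 10.

−10 + w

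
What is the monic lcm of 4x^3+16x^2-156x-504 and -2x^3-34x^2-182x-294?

x^4+11x^3-11x^2-399x-882

Apply the Euclidean algorithm:
  4x^3+16x^2-156x-504 = (-2)(-2x^3-34x^2-182x-294) + (-52x^2-520x-1092)
  -2x^3-34x^2-182x-294 = ((1/26)x+7/26)(-52x^2-520x-1092) + (0)
Last nonzero remainder: -52x^2-520x-1092. Dividing through by -52 gives the monic gcd x^2+10x+21.
Then lcm(f, g) = f·g / gcd(f, g); expanding and making the result monic gives the answer.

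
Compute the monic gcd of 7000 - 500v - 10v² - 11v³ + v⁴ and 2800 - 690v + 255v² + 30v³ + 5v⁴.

Euclidean algorithm in ℚ[v]:
  v⁴ - 11v³ - 10v² - 500v + 7000 = (1/5)(5v⁴ + 30v³ + 255v² - 690v + 2800) + (-17v³ - 61v² - 362v + 6440)
  5v⁴ + 30v³ + 255v² - 690v + 2800 = (-(5/17)v - 205/289)(-17v³ - 61v² - 362v + 6440) + ((30420/289)v² + (273780/289)v + 2129400/289)
  -17v³ - 61v² - 362v + 6440 = (-(4913/30420)v + 6647/7605)((30420/289)v² + (273780/289)v + 2129400/289) + (0)
Last nonzero remainder: (30420/289)v² + (273780/289)v + 2129400/289. Dividing through by 30420/289 gives the monic gcd v² + 9v + 70.

70 + 9v + v²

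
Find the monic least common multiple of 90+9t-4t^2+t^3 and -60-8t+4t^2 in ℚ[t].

By polynomial division,
  t^3-4t^2+9t+90 = ((1/4)t-1/2)(4t^2-8t-60) + (20t+60)
  4t^2-8t-60 = ((1/5)t-1)(20t+60) + (0)
Last nonzero remainder: 20t+60. Dividing through by 20 gives the monic gcd t+3.
Then lcm(f, g) = f·g / gcd(f, g); expanding and making the result monic gives the answer.

-450+45t+29t^2-9t^3+t^4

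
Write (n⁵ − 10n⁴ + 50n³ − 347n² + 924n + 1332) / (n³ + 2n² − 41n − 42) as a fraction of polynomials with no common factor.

(n³ − 5n² + 31n − 222)/(n + 7)

Repeated division with remainder:
  n⁵ − 10n⁴ + 50n³ − 347n² + 924n + 1332 = (n² − 12n + 115)(n³ + 2n² − 41n − 42) + (−1027n² + 5135n + 6162)
  n³ + 2n² − 41n − 42 = (−(1/1027)n − 7/1027)(−1027n² + 5135n + 6162) + (0)
Last nonzero remainder: −1027n² + 5135n + 6162. Dividing through by −1027 gives the monic gcd n² − 5n − 6.
Cancel n² − 5n − 6 from numerator and denominator to get the reduced form.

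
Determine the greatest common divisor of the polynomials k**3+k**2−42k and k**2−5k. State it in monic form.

k

Euclidean algorithm in ℚ[k]:
  k**3+k**2−42k = (k+6)(k**2−5k) + (−12k)
  k**2−5k = (−(1/12)k+5/12)(−12k) + (0)
Last nonzero remainder: −12k. Dividing through by −12 gives the monic gcd k.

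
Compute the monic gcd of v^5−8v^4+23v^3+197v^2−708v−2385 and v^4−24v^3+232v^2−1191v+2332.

v^2−9v+53

Apply the Euclidean algorithm:
  v^5−8v^4+23v^3+197v^2−708v−2385 = (v+16)(v^4−24v^3+232v^2−1191v+2332) + (175v^3−2324v^2+16016v−39697)
  v^4−24v^3+232v^2−1191v+2332 = ((1/175)v−268/4375)(175v^3−2324v^2+16016v−39697) + (−(1176/625)v^2+(10584/625)v−62328/625)
  175v^3−2324v^2+16016v−39697 = (−(15625/168)v+66875/168)(−(1176/625)v^2+(10584/625)v−62328/625) + (0)
Last nonzero remainder: −(1176/625)v^2+(10584/625)v−62328/625. Dividing through by −1176/625 gives the monic gcd v^2−9v+53.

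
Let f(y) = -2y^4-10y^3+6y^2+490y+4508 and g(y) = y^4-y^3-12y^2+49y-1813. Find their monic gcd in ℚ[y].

Euclidean algorithm in ℚ[y]:
  -2y^4-10y^3+6y^2+490y+4508 = (-2)(y^4-y^3-12y^2+49y-1813) + (-12y^3-18y^2+588y+882)
  y^4-y^3-12y^2+49y-1813 = (-(1/12)y+5/24)(-12y^3-18y^2+588y+882) + ((163/4)y^2-7987/4)
  -12y^3-18y^2+588y+882 = (-(48/163)y-72/163)((163/4)y^2-7987/4) + (0)
Last nonzero remainder: (163/4)y^2-7987/4. Dividing through by 163/4 gives the monic gcd y^2-49.

y^2-49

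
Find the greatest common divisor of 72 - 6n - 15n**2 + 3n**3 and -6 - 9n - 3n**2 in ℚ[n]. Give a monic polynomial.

2 + n

Apply the Euclidean algorithm:
  3n**3 - 15n**2 - 6n + 72 = (-n + 8)(-3n**2 - 9n - 6) + (60n + 120)
  -3n**2 - 9n - 6 = (-(1/20)n - 1/20)(60n + 120) + (0)
Last nonzero remainder: 60n + 120. Dividing through by 60 gives the monic gcd n + 2.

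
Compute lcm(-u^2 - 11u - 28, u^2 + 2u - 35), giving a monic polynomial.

u^3 + 6u^2 - 27u - 140

Repeated division with remainder:
  -u^2 - 11u - 28 = (-1)(u^2 + 2u - 35) + (-9u - 63)
  u^2 + 2u - 35 = (-(1/9)u + 5/9)(-9u - 63) + (0)
Last nonzero remainder: -9u - 63. Dividing through by -9 gives the monic gcd u + 7.
Then lcm(f, g) = f·g / gcd(f, g); expanding and making the result monic gives the answer.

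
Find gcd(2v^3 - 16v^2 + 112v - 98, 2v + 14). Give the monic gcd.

Apply the Euclidean algorithm:
  2v^3 - 16v^2 + 112v - 98 = (v^2 - 15v + 161)(2v + 14) + (-2352)
  2v + 14 = (-(1/1176)v - 1/168)(-2352) + (0)
The last nonzero remainder is the constant -2352, so the polynomials are coprime and gcd = 1.

1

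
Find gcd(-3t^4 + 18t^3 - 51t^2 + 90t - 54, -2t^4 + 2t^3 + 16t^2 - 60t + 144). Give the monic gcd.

Euclidean algorithm in ℚ[t]:
  -3t^4 + 18t^3 - 51t^2 + 90t - 54 = (3/2)(-2t^4 + 2t^3 + 16t^2 - 60t + 144) + (15t^3 - 75t^2 + 180t - 270)
  -2t^4 + 2t^3 + 16t^2 - 60t + 144 = (-(2/15)t - 8/15)(15t^3 - 75t^2 + 180t - 270) + (0)
Last nonzero remainder: 15t^3 - 75t^2 + 180t - 270. Dividing through by 15 gives the monic gcd t^3 - 5t^2 + 12t - 18.

t^3 - 5t^2 + 12t - 18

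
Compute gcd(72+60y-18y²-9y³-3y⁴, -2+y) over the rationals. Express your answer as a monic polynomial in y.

By polynomial division,
  -3y⁴-9y³-18y²+60y+72 = (-3y³-15y²-48y-36)(y-2) + (0)
The last nonzero remainder y-2 is already monic.

-2+y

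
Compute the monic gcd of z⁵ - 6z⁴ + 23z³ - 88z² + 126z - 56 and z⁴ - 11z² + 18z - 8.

z² - 2z + 1

By polynomial division,
  z⁵ - 6z⁴ + 23z³ - 88z² + 126z - 56 = (z - 6)(z⁴ - 11z² + 18z - 8) + (34z³ - 172z² + 242z - 104)
  z⁴ - 11z² + 18z - 8 = ((1/34)z + 43/289)(34z³ - 172z² + 242z - 104) + ((2160/289)z² - (4320/289)z + 2160/289)
  34z³ - 172z² + 242z - 104 = ((4913/1080)z - 3757/270)((2160/289)z² - (4320/289)z + 2160/289) + (0)
Last nonzero remainder: (2160/289)z² - (4320/289)z + 2160/289. Dividing through by 2160/289 gives the monic gcd z² - 2z + 1.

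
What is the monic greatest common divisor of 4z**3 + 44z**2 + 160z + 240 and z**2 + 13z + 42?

z + 6

Apply the Euclidean algorithm:
  4z**3 + 44z**2 + 160z + 240 = (4z - 8)(z**2 + 13z + 42) + (96z + 576)
  z**2 + 13z + 42 = ((1/96)z + 7/96)(96z + 576) + (0)
Last nonzero remainder: 96z + 576. Dividing through by 96 gives the monic gcd z + 6.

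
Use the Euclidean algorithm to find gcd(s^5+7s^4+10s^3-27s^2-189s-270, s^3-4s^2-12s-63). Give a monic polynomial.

s^2+3s+9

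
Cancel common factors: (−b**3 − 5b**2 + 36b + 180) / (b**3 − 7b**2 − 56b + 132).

(−b**2 + b + 30)/(b**2 − 13b + 22)

Apply the Euclidean algorithm:
  −b**3 − 5b**2 + 36b + 180 = (−1)(b**3 − 7b**2 − 56b + 132) + (−12b**2 − 20b + 312)
  b**3 − 7b**2 − 56b + 132 = (−(1/12)b + 13/18)(−12b**2 − 20b + 312) + (−(140/9)b − 280/3)
  −12b**2 − 20b + 312 = ((27/35)b − 117/35)(−(140/9)b − 280/3) + (0)
Last nonzero remainder: −(140/9)b − 280/3. Dividing through by −140/9 gives the monic gcd b + 6.
Cancel b + 6 from numerator and denominator to get the reduced form.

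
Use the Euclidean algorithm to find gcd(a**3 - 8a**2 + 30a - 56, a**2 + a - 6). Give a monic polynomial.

Euclidean algorithm in ℚ[a]:
  a**3 - 8a**2 + 30a - 56 = (a - 9)(a**2 + a - 6) + (45a - 110)
  a**2 + a - 6 = ((1/45)a + 31/405)(45a - 110) + (196/81)
  45a - 110 = ((3645/196)a - 4455/98)(196/81) + (0)
The last nonzero remainder is the constant 196/81, so the polynomials are coprime and gcd = 1.

1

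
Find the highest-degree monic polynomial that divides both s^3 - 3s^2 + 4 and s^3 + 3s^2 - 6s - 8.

s^2 - s - 2

Repeated division with remainder:
  s^3 - 3s^2 + 4 = (s^3 + 3s^2 - 6s - 8) + (-6s^2 + 6s + 12)
  s^3 + 3s^2 - 6s - 8 = (-(1/6)s - 2/3)(-6s^2 + 6s + 12) + (0)
Last nonzero remainder: -6s^2 + 6s + 12. Dividing through by -6 gives the monic gcd s^2 - s - 2.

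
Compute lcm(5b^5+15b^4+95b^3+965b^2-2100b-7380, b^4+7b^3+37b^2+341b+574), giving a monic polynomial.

b^6+10b^5+40b^4+326b^3+931b^2-4416b-10332

Apply the Euclidean algorithm:
  5b^5+15b^4+95b^3+965b^2-2100b-7380 = (5b-20)(b^4+7b^3+37b^2+341b+574) + (50b^3+1850b+4100)
  b^4+7b^3+37b^2+341b+574 = ((1/50)b+7/50)(50b^3+1850b+4100) + (0)
Last nonzero remainder: 50b^3+1850b+4100. Dividing through by 50 gives the monic gcd b^3+37b+82.
Then lcm(f, g) = f·g / gcd(f, g); expanding and making the result monic gives the answer.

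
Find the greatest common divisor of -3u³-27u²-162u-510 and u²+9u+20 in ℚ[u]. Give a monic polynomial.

By polynomial division,
  -3u³-27u²-162u-510 = (-3u)(u²+9u+20) + (-102u-510)
  u²+9u+20 = (-(1/102)u-2/51)(-102u-510) + (0)
Last nonzero remainder: -102u-510. Dividing through by -102 gives the monic gcd u+5.

u+5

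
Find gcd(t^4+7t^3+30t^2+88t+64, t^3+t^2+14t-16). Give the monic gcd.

t^2+2t+16

Apply the Euclidean algorithm:
  t^4+7t^3+30t^2+88t+64 = (t+6)(t^3+t^2+14t-16) + (10t^2+20t+160)
  t^3+t^2+14t-16 = ((1/10)t-1/10)(10t^2+20t+160) + (0)
Last nonzero remainder: 10t^2+20t+160. Dividing through by 10 gives the monic gcd t^2+2t+16.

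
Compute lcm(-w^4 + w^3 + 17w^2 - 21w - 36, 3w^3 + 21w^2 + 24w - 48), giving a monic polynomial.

Apply the Euclidean algorithm:
  -w^4 + w^3 + 17w^2 - 21w - 36 = (-(1/3)w + 8/3)(3w^3 + 21w^2 + 24w - 48) + (-31w^2 - 101w + 92)
  3w^3 + 21w^2 + 24w - 48 = (-(3/31)w - 348/961)(-31w^2 - 101w + 92) + (-(3528/961)w - 14112/961)
  -31w^2 - 101w + 92 = ((29791/3528)w - 22103/3528)(-(3528/961)w - 14112/961) + (0)
Last nonzero remainder: -(3528/961)w - 14112/961. Dividing through by -3528/961 gives the monic gcd w + 4.
Then lcm(f, g) = f·g / gcd(f, g); expanding and making the result monic gives the answer.

w^6 + 2w^5 - 24w^4 - 26w^3 + 167w^2 + 24w - 144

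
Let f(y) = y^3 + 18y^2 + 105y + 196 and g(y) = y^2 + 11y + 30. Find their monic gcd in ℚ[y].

Apply the Euclidean algorithm:
  y^3 + 18y^2 + 105y + 196 = (y + 7)(y^2 + 11y + 30) + (−2y − 14)
  y^2 + 11y + 30 = (−(1/2)y − 2)(−2y − 14) + (2)
  −2y − 14 = (−y − 7)(2) + (0)
The last nonzero remainder is the constant 2, so the polynomials are coprime and gcd = 1.

1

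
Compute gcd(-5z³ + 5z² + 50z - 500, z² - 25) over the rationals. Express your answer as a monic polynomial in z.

z + 5

Apply the Euclidean algorithm:
  -5z³ + 5z² + 50z - 500 = (-5z + 5)(z² - 25) + (-75z - 375)
  z² - 25 = (-(1/75)z + 1/15)(-75z - 375) + (0)
Last nonzero remainder: -75z - 375. Dividing through by -75 gives the monic gcd z + 5.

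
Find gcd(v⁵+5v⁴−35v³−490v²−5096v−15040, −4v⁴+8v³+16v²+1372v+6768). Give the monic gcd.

v³+7v²+59v+188

By polynomial division,
  v⁵+5v⁴−35v³−490v²−5096v−15040 = (−(1/4)v−7/4)(−4v⁴+8v³+16v²+1372v+6768) + (−17v³−119v²−1003v−3196)
  −4v⁴+8v³+16v²+1372v+6768 = ((4/17)v−36/17)(−17v³−119v²−1003v−3196) + (0)
Last nonzero remainder: −17v³−119v²−1003v−3196. Dividing through by −17 gives the monic gcd v³+7v²+59v+188.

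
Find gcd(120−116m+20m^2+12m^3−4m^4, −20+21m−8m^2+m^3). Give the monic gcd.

5−4m+m^2

Repeated division with remainder:
  −4m^4+12m^3+20m^2−116m+120 = (−4m−20)(m^3−8m^2+21m−20) + (−56m^2+224m−280)
  m^3−8m^2+21m−20 = (−(1/56)m+1/14)(−56m^2+224m−280) + (0)
Last nonzero remainder: −56m^2+224m−280. Dividing through by −56 gives the monic gcd m^2−4m+5.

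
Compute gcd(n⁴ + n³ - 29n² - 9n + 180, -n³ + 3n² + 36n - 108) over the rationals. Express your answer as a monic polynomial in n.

n - 3

Apply the Euclidean algorithm:
  n⁴ + n³ - 29n² - 9n + 180 = (-n - 4)(-n³ + 3n² + 36n - 108) + (19n² + 27n - 252)
  -n³ + 3n² + 36n - 108 = (-(1/19)n + 84/361)(19n² + 27n - 252) + ((5940/361)n - 17820/361)
  19n² + 27n - 252 = ((6859/5940)n + 2527/495)((5940/361)n - 17820/361) + (0)
Last nonzero remainder: (5940/361)n - 17820/361. Dividing through by 5940/361 gives the monic gcd n - 3.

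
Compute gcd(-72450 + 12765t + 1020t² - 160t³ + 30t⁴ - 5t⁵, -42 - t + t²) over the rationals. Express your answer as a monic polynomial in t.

-42 - t + t²

By polynomial division,
  -5t⁵ + 30t⁴ - 160t³ + 1020t² + 12765t - 72450 = (-5t³ + 25t² - 345t + 1725)(t² - t - 42) + (0)
The last nonzero remainder t² - t - 42 is already monic.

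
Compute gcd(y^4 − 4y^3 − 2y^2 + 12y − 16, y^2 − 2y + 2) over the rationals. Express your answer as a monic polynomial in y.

Euclidean algorithm in ℚ[y]:
  y^4 − 4y^3 − 2y^2 + 12y − 16 = (y^2 − 2y − 8)(y^2 − 2y + 2) + (0)
The last nonzero remainder y^2 − 2y + 2 is already monic.

y^2 − 2y + 2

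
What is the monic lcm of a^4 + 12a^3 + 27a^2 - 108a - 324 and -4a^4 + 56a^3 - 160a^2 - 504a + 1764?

a^6 - 2a^5 - 92a^4 + 102a^3 + 2511a^2 - 756a - 15876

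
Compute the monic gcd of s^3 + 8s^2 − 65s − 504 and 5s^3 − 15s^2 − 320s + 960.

s − 8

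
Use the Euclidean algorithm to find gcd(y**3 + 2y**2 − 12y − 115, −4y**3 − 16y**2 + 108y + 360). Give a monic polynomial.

y − 5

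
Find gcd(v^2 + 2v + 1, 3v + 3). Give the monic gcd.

v + 1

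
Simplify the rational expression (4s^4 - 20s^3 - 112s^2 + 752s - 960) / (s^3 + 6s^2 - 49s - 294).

Apply the Euclidean algorithm:
  4s^4 - 20s^3 - 112s^2 + 752s - 960 = (4s - 44)(s^3 + 6s^2 - 49s - 294) + (348s^2 - 228s - 13896)
  s^3 + 6s^2 - 49s - 294 = ((1/348)s + 193/10092)(348s^2 - 228s - 13896) + (-(3960/841)s - 23760/841)
  348s^2 - 228s - 13896 = (-(24389/330)s + 162313/330)(-(3960/841)s - 23760/841) + (0)
Last nonzero remainder: -(3960/841)s - 23760/841. Dividing through by -3960/841 gives the monic gcd s + 6.
Cancel s + 6 from numerator and denominator to get the reduced form.

(4s^3 - 44s^2 + 152s - 160)/(s^2 - 49)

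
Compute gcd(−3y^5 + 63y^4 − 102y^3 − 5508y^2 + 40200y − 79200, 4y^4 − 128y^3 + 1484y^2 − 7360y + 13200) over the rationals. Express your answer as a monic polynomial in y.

Euclidean algorithm in ℚ[y]:
  −3y^5 + 63y^4 − 102y^3 − 5508y^2 + 40200y − 79200 = (−(3/4)y − 33/4)(4y^4 − 128y^3 + 1484y^2 − 7360y + 13200) + (−45y^3 + 1215y^2 − 10620y + 29700)
  4y^4 − 128y^3 + 1484y^2 − 7360y + 13200 = (−(4/45)y + 4/9)(−45y^3 + 1215y^2 − 10620y + 29700) + (0)
Last nonzero remainder: −45y^3 + 1215y^2 − 10620y + 29700. Dividing through by −45 gives the monic gcd y^3 − 27y^2 + 236y − 660.

y^3 − 27y^2 + 236y − 660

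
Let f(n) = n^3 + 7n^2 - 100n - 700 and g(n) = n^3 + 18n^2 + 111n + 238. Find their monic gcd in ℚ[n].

n + 7

Euclidean algorithm in ℚ[n]:
  n^3 + 7n^2 - 100n - 700 = (n^3 + 18n^2 + 111n + 238) + (-11n^2 - 211n - 938)
  n^3 + 18n^2 + 111n + 238 = (-(1/11)n + 13/121)(-11n^2 - 211n - 938) + ((5856/121)n + 40992/121)
  -11n^2 - 211n - 938 = (-(1331/5856)n - 8107/2928)((5856/121)n + 40992/121) + (0)
Last nonzero remainder: (5856/121)n + 40992/121. Dividing through by 5856/121 gives the monic gcd n + 7.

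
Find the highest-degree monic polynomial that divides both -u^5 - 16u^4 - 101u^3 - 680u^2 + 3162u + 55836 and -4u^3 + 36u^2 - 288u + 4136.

u^2 + 2u + 94

Apply the Euclidean algorithm:
  -u^5 - 16u^4 - 101u^3 - 680u^2 + 3162u + 55836 = ((1/4)u^2 + (25/4)u + 127/2)(-4u^3 + 36u^2 - 288u + 4136) + (-2200u^2 - 4400u - 206800)
  -4u^3 + 36u^2 - 288u + 4136 = ((1/550)u - 1/50)(-2200u^2 - 4400u - 206800) + (0)
Last nonzero remainder: -2200u^2 - 4400u - 206800. Dividing through by -2200 gives the monic gcd u^2 + 2u + 94.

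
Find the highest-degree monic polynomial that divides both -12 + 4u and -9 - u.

Apply the Euclidean algorithm:
  4u - 12 = (-4)(-u - 9) + (-48)
  -u - 9 = ((1/48)u + 3/16)(-48) + (0)
The last nonzero remainder is the constant -48, so the polynomials are coprime and gcd = 1.

1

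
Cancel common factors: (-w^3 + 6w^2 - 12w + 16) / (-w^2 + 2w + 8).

(w^2 - 2w + 4)/(w + 2)

By polynomial division,
  -w^3 + 6w^2 - 12w + 16 = (w - 4)(-w^2 + 2w + 8) + (-12w + 48)
  -w^2 + 2w + 8 = ((1/12)w + 1/6)(-12w + 48) + (0)
Last nonzero remainder: -12w + 48. Dividing through by -12 gives the monic gcd w - 4.
Cancel w - 4 from numerator and denominator to get the reduced form.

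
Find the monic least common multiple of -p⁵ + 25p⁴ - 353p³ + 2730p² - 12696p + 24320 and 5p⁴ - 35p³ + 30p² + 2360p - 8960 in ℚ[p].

Euclidean algorithm in ℚ[p]:
  -p⁵ + 25p⁴ - 353p³ + 2730p² - 12696p + 24320 = (-(1/5)p + 18/5)(5p⁴ - 35p³ + 30p² + 2360p - 8960) + (-221p³ + 3094p² - 22984p + 56576)
  5p⁴ - 35p³ + 30p² + 2360p - 8960 = (-(5/221)p - 35/221)(-221p³ + 3094p² - 22984p + 56576) + (0)
Last nonzero remainder: -221p³ + 3094p² - 22984p + 56576. Dividing through by -221 gives the monic gcd p³ - 14p² + 104p - 256.
Then lcm(f, g) = f·g / gcd(f, g); expanding and making the result monic gives the answer.

p⁶ - 18p⁵ + 178p⁴ - 259p³ - 6414p² + 64552p - 170240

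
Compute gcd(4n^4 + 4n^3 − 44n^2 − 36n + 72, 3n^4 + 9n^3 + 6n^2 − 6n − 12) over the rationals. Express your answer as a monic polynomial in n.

Euclidean algorithm in ℚ[n]:
  4n^4 + 4n^3 − 44n^2 − 36n + 72 = (4/3)(3n^4 + 9n^3 + 6n^2 − 6n − 12) + (−8n^3 − 52n^2 − 28n + 88)
  3n^4 + 9n^3 + 6n^2 − 6n − 12 = (−(3/8)n + 21/16)(−8n^3 − 52n^2 − 28n + 88) + ((255/4)n^2 + (255/4)n − 255/2)
  −8n^3 − 52n^2 − 28n + 88 = (−(32/255)n − 176/255)((255/4)n^2 + (255/4)n − 255/2) + (0)
Last nonzero remainder: (255/4)n^2 + (255/4)n − 255/2. Dividing through by 255/4 gives the monic gcd n^2 + n − 2.

n^2 + n − 2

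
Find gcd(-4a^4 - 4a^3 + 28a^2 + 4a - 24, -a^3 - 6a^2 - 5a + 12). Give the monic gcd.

By polynomial division,
  -4a^4 - 4a^3 + 28a^2 + 4a - 24 = (4a - 20)(-a^3 - 6a^2 - 5a + 12) + (-72a^2 - 144a + 216)
  -a^3 - 6a^2 - 5a + 12 = ((1/72)a + 1/18)(-72a^2 - 144a + 216) + (0)
Last nonzero remainder: -72a^2 - 144a + 216. Dividing through by -72 gives the monic gcd a^2 + 2a - 3.

a^2 + 2a - 3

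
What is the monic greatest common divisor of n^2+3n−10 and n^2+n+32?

1

Repeated division with remainder:
  n^2+3n−10 = (n^2+n+32) + (2n−42)
  n^2+n+32 = ((1/2)n+11)(2n−42) + (494)
  2n−42 = ((1/247)n−21/247)(494) + (0)
The last nonzero remainder is the constant 494, so the polynomials are coprime and gcd = 1.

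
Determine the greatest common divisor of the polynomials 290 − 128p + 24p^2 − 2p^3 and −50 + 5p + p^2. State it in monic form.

−5 + p

Apply the Euclidean algorithm:
  −2p^3 + 24p^2 − 128p + 290 = (−2p + 34)(p^2 + 5p − 50) + (−398p + 1990)
  p^2 + 5p − 50 = (−(1/398)p − 5/199)(−398p + 1990) + (0)
Last nonzero remainder: −398p + 1990. Dividing through by −398 gives the monic gcd p − 5.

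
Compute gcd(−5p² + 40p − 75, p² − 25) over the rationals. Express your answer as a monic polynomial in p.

p − 5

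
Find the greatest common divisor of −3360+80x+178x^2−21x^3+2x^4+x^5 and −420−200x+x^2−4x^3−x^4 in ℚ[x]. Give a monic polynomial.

210−5x+2x^2+x^3

By polynomial division,
  x^5+2x^4−21x^3+178x^2+80x−3360 = (−x+2)(−x^4−4x^3+x^2−200x−420) + (−12x^3−24x^2+60x−2520)
  −x^4−4x^3+x^2−200x−420 = ((1/12)x+1/6)(−12x^3−24x^2+60x−2520) + (0)
Last nonzero remainder: −12x^3−24x^2+60x−2520. Dividing through by −12 gives the monic gcd x^3+2x^2−5x+210.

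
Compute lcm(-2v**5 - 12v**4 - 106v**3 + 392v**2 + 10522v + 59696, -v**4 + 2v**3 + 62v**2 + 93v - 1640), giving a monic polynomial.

v**6 + v**5 + 23v**4 - 461v**3 - 4281v**2 - 3543v + 149240

Repeated division with remainder:
  -2v**5 - 12v**4 - 106v**3 + 392v**2 + 10522v + 59696 = (2v + 16)(-v**4 + 2v**3 + 62v**2 + 93v - 1640) + (-262v**3 - 786v**2 + 12314v + 85936)
  -v**4 + 2v**3 + 62v**2 + 93v - 1640 = ((1/262)v - 5/262)(-262v**3 - 786v**2 + 12314v + 85936) + (0)
Last nonzero remainder: -262v**3 - 786v**2 + 12314v + 85936. Dividing through by -262 gives the monic gcd v**3 + 3v**2 - 47v - 328.
Then lcm(f, g) = f·g / gcd(f, g); expanding and making the result monic gives the answer.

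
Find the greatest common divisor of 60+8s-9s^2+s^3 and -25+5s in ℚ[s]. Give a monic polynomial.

-5+s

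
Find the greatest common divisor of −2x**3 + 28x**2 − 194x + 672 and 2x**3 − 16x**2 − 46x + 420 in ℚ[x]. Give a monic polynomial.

Apply the Euclidean algorithm:
  −2x**3 + 28x**2 − 194x + 672 = (−1)(2x**3 − 16x**2 − 46x + 420) + (12x**2 − 240x + 1092)
  2x**3 − 16x**2 − 46x + 420 = ((1/6)x + 2)(12x**2 − 240x + 1092) + (252x − 1764)
  12x**2 − 240x + 1092 = ((1/21)x − 13/21)(252x − 1764) + (0)
Last nonzero remainder: 252x − 1764. Dividing through by 252 gives the monic gcd x − 7.

x − 7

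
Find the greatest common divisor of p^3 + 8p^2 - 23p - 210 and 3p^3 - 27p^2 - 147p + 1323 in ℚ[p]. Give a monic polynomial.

p + 7

By polynomial division,
  p^3 + 8p^2 - 23p - 210 = (1/3)(3p^3 - 27p^2 - 147p + 1323) + (17p^2 + 26p - 651)
  3p^3 - 27p^2 - 147p + 1323 = ((3/17)p - 537/289)(17p^2 + 26p - 651) + ((4680/289)p + 32760/289)
  17p^2 + 26p - 651 = ((4913/4680)p - 8959/1560)((4680/289)p + 32760/289) + (0)
Last nonzero remainder: (4680/289)p + 32760/289. Dividing through by 4680/289 gives the monic gcd p + 7.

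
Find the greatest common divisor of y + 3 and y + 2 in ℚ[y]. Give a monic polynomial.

By polynomial division,
  y + 3 = (y + 2) + (1)
  y + 2 = (y + 2)(1) + (0)
The last nonzero remainder is the constant 1, so the polynomials are coprime and gcd = 1.

1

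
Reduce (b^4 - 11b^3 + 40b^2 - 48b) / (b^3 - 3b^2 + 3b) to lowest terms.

Apply the Euclidean algorithm:
  b^4 - 11b^3 + 40b^2 - 48b = (b - 8)(b^3 - 3b^2 + 3b) + (13b^2 - 24b)
  b^3 - 3b^2 + 3b = ((1/13)b - 15/169)(13b^2 - 24b) + ((147/169)b)
  13b^2 - 24b = ((2197/147)b - 1352/49)((147/169)b) + (0)
Last nonzero remainder: (147/169)b. Dividing through by 147/169 gives the monic gcd b.
Cancel b from numerator and denominator to get the reduced form.

(b^3 - 11b^2 + 40b - 48)/(b^2 - 3b + 3)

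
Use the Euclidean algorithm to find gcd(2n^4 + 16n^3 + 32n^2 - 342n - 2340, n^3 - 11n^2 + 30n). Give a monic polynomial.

n - 5

By polynomial division,
  2n^4 + 16n^3 + 32n^2 - 342n - 2340 = (2n + 38)(n^3 - 11n^2 + 30n) + (390n^2 - 1482n - 2340)
  n^3 - 11n^2 + 30n = ((1/390)n - 6/325)(390n^2 - 1482n - 2340) + ((216/25)n - 216/5)
  390n^2 - 1482n - 2340 = ((1625/36)n + 325/6)((216/25)n - 216/5) + (0)
Last nonzero remainder: (216/25)n - 216/5. Dividing through by 216/25 gives the monic gcd n - 5.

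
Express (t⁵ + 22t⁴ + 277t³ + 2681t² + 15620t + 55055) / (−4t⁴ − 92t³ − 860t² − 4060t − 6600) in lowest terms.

(−t³ − 12t² − 102t − 1001)/(4t² + 52t + 120)

Repeated division with remainder:
  t⁵ + 22t⁴ + 277t³ + 2681t² + 15620t + 55055 = (−(1/4)t + 1/4)(−4t⁴ − 92t³ − 860t² − 4060t − 6600) + (85t³ + 1881t² + 14985t + 56705)
  −4t⁴ − 92t³ − 860t² − 4060t − 6600 = (−(4/85)t − 296/7225)(85t³ + 1881t² + 14985t + 56705) + (−(561824/7225)t² − (1123648/1445)t − 6180064/1445)
  85t³ + 1881t² + 14985t + 56705 = (−(614125/561824)t − 7448975/561824)(−(561824/7225)t² − (1123648/1445)t − 6180064/1445) + (0)
Last nonzero remainder: −(561824/7225)t² − (1123648/1445)t − 6180064/1445. Dividing through by −561824/7225 gives the monic gcd t² + 10t + 55.
Cancel t² + 10t + 55 from numerator and denominator to get the reduced form.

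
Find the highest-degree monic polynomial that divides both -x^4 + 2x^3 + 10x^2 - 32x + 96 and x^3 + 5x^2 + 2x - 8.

x + 4

Euclidean algorithm in ℚ[x]:
  -x^4 + 2x^3 + 10x^2 - 32x + 96 = (-x + 7)(x^3 + 5x^2 + 2x - 8) + (-23x^2 - 54x + 152)
  x^3 + 5x^2 + 2x - 8 = (-(1/23)x - 61/529)(-23x^2 - 54x + 152) + ((1260/529)x + 5040/529)
  -23x^2 - 54x + 152 = (-(12167/1260)x + 10051/630)((1260/529)x + 5040/529) + (0)
Last nonzero remainder: (1260/529)x + 5040/529. Dividing through by 1260/529 gives the monic gcd x + 4.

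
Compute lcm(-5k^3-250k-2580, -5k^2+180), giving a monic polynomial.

By polynomial division,
  -5k^3-250k-2580 = (k)(-5k^2+180) + (-430k-2580)
  -5k^2+180 = ((1/86)k-3/43)(-430k-2580) + (0)
Last nonzero remainder: -430k-2580. Dividing through by -430 gives the monic gcd k+6.
Then lcm(f, g) = f·g / gcd(f, g); expanding and making the result monic gives the answer.

k^4-6k^3+50k^2+216k-3096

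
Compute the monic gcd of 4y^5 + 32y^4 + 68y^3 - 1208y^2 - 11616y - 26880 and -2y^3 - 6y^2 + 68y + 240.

y^2 + 9y + 20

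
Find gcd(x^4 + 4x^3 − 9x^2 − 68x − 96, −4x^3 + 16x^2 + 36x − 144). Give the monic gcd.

x^2 − x − 12

Repeated division with remainder:
  x^4 + 4x^3 − 9x^2 − 68x − 96 = (−(1/4)x − 2)(−4x^3 + 16x^2 + 36x − 144) + (32x^2 − 32x − 384)
  −4x^3 + 16x^2 + 36x − 144 = (−(1/8)x + 3/8)(32x^2 − 32x − 384) + (0)
Last nonzero remainder: 32x^2 − 32x − 384. Dividing through by 32 gives the monic gcd x^2 − x − 12.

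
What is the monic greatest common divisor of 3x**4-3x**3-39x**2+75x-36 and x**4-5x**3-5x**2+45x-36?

x**2-4x+3

By polynomial division,
  3x**4-3x**3-39x**2+75x-36 = (3)(x**4-5x**3-5x**2+45x-36) + (12x**3-24x**2-60x+72)
  x**4-5x**3-5x**2+45x-36 = ((1/12)x-1/4)(12x**3-24x**2-60x+72) + (-6x**2+24x-18)
  12x**3-24x**2-60x+72 = (-2x-4)(-6x**2+24x-18) + (0)
Last nonzero remainder: -6x**2+24x-18. Dividing through by -6 gives the monic gcd x**2-4x+3.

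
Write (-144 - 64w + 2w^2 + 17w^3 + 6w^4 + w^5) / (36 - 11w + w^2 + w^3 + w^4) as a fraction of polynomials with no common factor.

(-16 + 2w^2 + w^3)/(4 - 3w + w^2)

By polynomial division,
  w^5 + 6w^4 + 17w^3 + 2w^2 - 64w - 144 = (w + 5)(w^4 + w^3 + w^2 - 11w + 36) + (11w^3 + 8w^2 - 45w - 324)
  w^4 + w^3 + w^2 - 11w + 36 = ((1/11)w + 3/121)(11w^3 + 8w^2 - 45w - 324) + ((592/121)w^2 + (2368/121)w + 5328/121)
  11w^3 + 8w^2 - 45w - 324 = ((1331/592)w - 1089/148)((592/121)w^2 + (2368/121)w + 5328/121) + (0)
Last nonzero remainder: (592/121)w^2 + (2368/121)w + 5328/121. Dividing through by 592/121 gives the monic gcd w^2 + 4w + 9.
Cancel w^2 + 4w + 9 from numerator and denominator to get the reduced form.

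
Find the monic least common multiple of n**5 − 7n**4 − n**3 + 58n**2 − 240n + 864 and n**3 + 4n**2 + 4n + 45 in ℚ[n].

n**6 − 2n**5 − 36n**4 + 53n**3 + 50n**2 − 336n + 4320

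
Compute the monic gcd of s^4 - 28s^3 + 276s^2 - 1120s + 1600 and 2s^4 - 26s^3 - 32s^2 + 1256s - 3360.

Euclidean algorithm in ℚ[s]:
  s^4 - 28s^3 + 276s^2 - 1120s + 1600 = (1/2)(2s^4 - 26s^3 - 32s^2 + 1256s - 3360) + (-15s^3 + 292s^2 - 1748s + 3280)
  2s^4 - 26s^3 - 32s^2 + 1256s - 3360 = (-(2/15)s - 194/225)(-15s^3 + 292s^2 - 1748s + 3280) + (-(2992/225)s^2 + (41888/225)s - 23936/45)
  -15s^3 + 292s^2 - 1748s + 3280 = ((3375/2992)s - 9225/1496)(-(2992/225)s^2 + (41888/225)s - 23936/45) + (0)
Last nonzero remainder: -(2992/225)s^2 + (41888/225)s - 23936/45. Dividing through by -2992/225 gives the monic gcd s^2 - 14s + 40.

s^2 - 14s + 40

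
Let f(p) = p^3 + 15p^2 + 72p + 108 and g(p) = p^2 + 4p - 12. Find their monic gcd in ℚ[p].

p + 6

Apply the Euclidean algorithm:
  p^3 + 15p^2 + 72p + 108 = (p + 11)(p^2 + 4p - 12) + (40p + 240)
  p^2 + 4p - 12 = ((1/40)p - 1/20)(40p + 240) + (0)
Last nonzero remainder: 40p + 240. Dividing through by 40 gives the monic gcd p + 6.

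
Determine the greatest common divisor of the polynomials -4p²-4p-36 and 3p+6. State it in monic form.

1

Repeated division with remainder:
  -4p²-4p-36 = (-(4/3)p+4/3)(3p+6) + (-44)
  3p+6 = (-(3/44)p-3/22)(-44) + (0)
The last nonzero remainder is the constant -44, so the polynomials are coprime and gcd = 1.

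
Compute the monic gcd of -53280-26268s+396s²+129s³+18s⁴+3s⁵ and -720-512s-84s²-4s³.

20+12s+s²

By polynomial division,
  3s⁵+18s⁴+129s³+396s²-26268s-53280 = (-(3/4)s²+(45/4)s-345/2)(-4s³-84s²-512s-720) + (-8874s²-106488s-177480)
  -4s³-84s²-512s-720 = ((2/4437)s+2/493)(-8874s²-106488s-177480) + (0)
Last nonzero remainder: -8874s²-106488s-177480. Dividing through by -8874 gives the monic gcd s²+12s+20.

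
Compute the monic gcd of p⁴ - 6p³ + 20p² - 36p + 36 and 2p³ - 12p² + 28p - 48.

Repeated division with remainder:
  p⁴ - 6p³ + 20p² - 36p + 36 = ((1/2)p)(2p³ - 12p² + 28p - 48) + (6p² - 12p + 36)
  2p³ - 12p² + 28p - 48 = ((1/3)p - 4/3)(6p² - 12p + 36) + (0)
Last nonzero remainder: 6p² - 12p + 36. Dividing through by 6 gives the monic gcd p² - 2p + 6.

p² - 2p + 6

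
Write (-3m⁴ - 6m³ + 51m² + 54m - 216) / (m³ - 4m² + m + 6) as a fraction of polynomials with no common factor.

By polynomial division,
  -3m⁴ - 6m³ + 51m² + 54m - 216 = (-3m - 18)(m³ - 4m² + m + 6) + (-18m² + 90m - 108)
  m³ - 4m² + m + 6 = (-(1/18)m - 1/18)(-18m² + 90m - 108) + (0)
Last nonzero remainder: -18m² + 90m - 108. Dividing through by -18 gives the monic gcd m² - 5m + 6.
Cancel m² - 5m + 6 from numerator and denominator to get the reduced form.

(-3m² - 21m - 36)/(m + 1)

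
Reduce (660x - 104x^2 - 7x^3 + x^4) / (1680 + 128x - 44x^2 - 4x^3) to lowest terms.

(11x - x^2)/(28 + 4x)

Euclidean algorithm in ℚ[x]:
  x^4 - 7x^3 - 104x^2 + 660x = (-(1/4)x + 9/2)(-4x^3 - 44x^2 + 128x + 1680) + (126x^2 + 504x - 7560)
  -4x^3 - 44x^2 + 128x + 1680 = (-(2/63)x - 2/9)(126x^2 + 504x - 7560) + (0)
Last nonzero remainder: 126x^2 + 504x - 7560. Dividing through by 126 gives the monic gcd x^2 + 4x - 60.
Cancel x^2 + 4x - 60 from numerator and denominator to get the reduced form.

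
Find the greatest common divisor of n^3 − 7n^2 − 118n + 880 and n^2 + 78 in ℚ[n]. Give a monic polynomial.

1

Apply the Euclidean algorithm:
  n^3 − 7n^2 − 118n + 880 = (n − 7)(n^2 + 78) + (−196n + 1426)
  n^2 + 78 = (−(1/196)n − 713/19208)(−196n + 1426) + (1257481/9604)
  −196n + 1426 = (−(1882384/1257481)n + 13695304/1257481)(1257481/9604) + (0)
The last nonzero remainder is the constant 1257481/9604, so the polynomials are coprime and gcd = 1.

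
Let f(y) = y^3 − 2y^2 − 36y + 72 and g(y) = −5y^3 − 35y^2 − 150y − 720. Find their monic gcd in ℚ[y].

Repeated division with remainder:
  y^3 − 2y^2 − 36y + 72 = (−1/5)(−5y^3 − 35y^2 − 150y − 720) + (−9y^2 − 66y − 72)
  −5y^3 − 35y^2 − 150y − 720 = ((5/9)y − 5/27)(−9y^2 − 66y − 72) + (−(1100/9)y − 2200/3)
  −9y^2 − 66y − 72 = ((81/1100)y + 27/275)(−(1100/9)y − 2200/3) + (0)
Last nonzero remainder: −(1100/9)y − 2200/3. Dividing through by −1100/9 gives the monic gcd y + 6.

y + 6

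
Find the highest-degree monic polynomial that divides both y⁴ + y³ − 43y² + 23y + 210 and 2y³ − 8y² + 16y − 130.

By polynomial division,
  y⁴ + y³ − 43y² + 23y + 210 = ((1/2)y + 5/2)(2y³ − 8y² + 16y − 130) + (−31y² + 48y + 535)
  2y³ − 8y² + 16y − 130 = (−(2/31)y + 152/961)(−31y² + 48y + 535) + ((41250/961)y − 206250/961)
  −31y² + 48y + 535 = (−(29791/41250)y − 102827/41250)((41250/961)y − 206250/961) + (0)
Last nonzero remainder: (41250/961)y − 206250/961. Dividing through by 41250/961 gives the monic gcd y − 5.

y − 5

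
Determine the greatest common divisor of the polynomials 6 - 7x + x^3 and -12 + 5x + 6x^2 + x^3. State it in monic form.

-3 + 2x + x^2

Repeated division with remainder:
  x^3 - 7x + 6 = (x^3 + 6x^2 + 5x - 12) + (-6x^2 - 12x + 18)
  x^3 + 6x^2 + 5x - 12 = (-(1/6)x - 2/3)(-6x^2 - 12x + 18) + (0)
Last nonzero remainder: -6x^2 - 12x + 18. Dividing through by -6 gives the monic gcd x^2 + 2x - 3.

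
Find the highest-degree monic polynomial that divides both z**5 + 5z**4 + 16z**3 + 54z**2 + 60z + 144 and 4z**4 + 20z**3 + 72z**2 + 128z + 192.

Repeated division with remainder:
  z**5 + 5z**4 + 16z**3 + 54z**2 + 60z + 144 = ((1/4)z)(4z**4 + 20z**3 + 72z**2 + 128z + 192) + (-2z**3 + 22z**2 + 12z + 144)
  4z**4 + 20z**3 + 72z**2 + 128z + 192 = (-2z - 32)(-2z**3 + 22z**2 + 12z + 144) + (800z**2 + 800z + 4800)
  -2z**3 + 22z**2 + 12z + 144 = (-(1/400)z + 3/100)(800z**2 + 800z + 4800) + (0)
Last nonzero remainder: 800z**2 + 800z + 4800. Dividing through by 800 gives the monic gcd z**2 + z + 6.

z**2 + z + 6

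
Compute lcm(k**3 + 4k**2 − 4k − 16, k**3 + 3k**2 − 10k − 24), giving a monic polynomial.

Repeated division with remainder:
  k**3 + 4k**2 − 4k − 16 = (k**3 + 3k**2 − 10k − 24) + (k**2 + 6k + 8)
  k**3 + 3k**2 − 10k − 24 = (k − 3)(k**2 + 6k + 8) + (0)
The last nonzero remainder k**2 + 6k + 8 is already monic.
Then lcm(f, g) = f·g / gcd(f, g); expanding and making the result monic gives the answer.

k**4 + k**3 − 16k**2 − 4k + 48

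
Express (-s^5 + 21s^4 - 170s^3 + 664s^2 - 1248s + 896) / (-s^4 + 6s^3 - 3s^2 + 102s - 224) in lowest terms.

(s^3 - 12s^2 + 48s - 64)/(s^2 + 3s + 16)

Euclidean algorithm in ℚ[s]:
  -s^5 + 21s^4 - 170s^3 + 664s^2 - 1248s + 896 = (s - 15)(-s^4 + 6s^3 - 3s^2 + 102s - 224) + (-77s^3 + 517s^2 + 506s - 2464)
  -s^4 + 6s^3 - 3s^2 + 102s - 224 = ((1/77)s + 5/539)(-77s^3 + 517s^2 + 506s - 2464) + (-(704/49)s^2 + (6336/49)s - 1408/7)
  -77s^3 + 517s^2 + 506s - 2464 = ((343/64)s + 49/4)(-(704/49)s^2 + (6336/49)s - 1408/7) + (0)
Last nonzero remainder: -(704/49)s^2 + (6336/49)s - 1408/7. Dividing through by -704/49 gives the monic gcd s^2 - 9s + 14.
Cancel s^2 - 9s + 14 from numerator and denominator to get the reduced form.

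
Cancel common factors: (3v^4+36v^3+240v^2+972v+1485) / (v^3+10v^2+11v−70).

(3v^3+21v^2+135v+297)/(v^2+5v−14)

Repeated division with remainder:
  3v^4+36v^3+240v^2+972v+1485 = (3v+6)(v^3+10v^2+11v−70) + (147v^2+1116v+1905)
  v^3+10v^2+11v−70 = ((1/147)v+118/7203)(147v^2+1116v+1905) + (−(48600/2401)v−243000/2401)
  147v^2+1116v+1905 = (−(117649/16200)v−304927/16200)(−(48600/2401)v−243000/2401) + (0)
Last nonzero remainder: −(48600/2401)v−243000/2401. Dividing through by −48600/2401 gives the monic gcd v+5.
Cancel v+5 from numerator and denominator to get the reduced form.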